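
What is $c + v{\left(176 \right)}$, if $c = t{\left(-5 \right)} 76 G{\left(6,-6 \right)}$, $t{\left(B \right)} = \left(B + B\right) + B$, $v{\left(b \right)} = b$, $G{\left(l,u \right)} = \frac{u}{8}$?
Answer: $1031$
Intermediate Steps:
$G{\left(l,u \right)} = \frac{u}{8}$ ($G{\left(l,u \right)} = u \frac{1}{8} = \frac{u}{8}$)
$t{\left(B \right)} = 3 B$ ($t{\left(B \right)} = 2 B + B = 3 B$)
$c = 855$ ($c = 3 \left(-5\right) 76 \cdot \frac{1}{8} \left(-6\right) = \left(-15\right) 76 \left(- \frac{3}{4}\right) = \left(-1140\right) \left(- \frac{3}{4}\right) = 855$)
$c + v{\left(176 \right)} = 855 + 176 = 1031$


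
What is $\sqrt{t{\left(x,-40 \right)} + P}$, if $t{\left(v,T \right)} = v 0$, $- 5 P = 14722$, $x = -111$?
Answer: $\frac{i \sqrt{73610}}{5} \approx 54.262 i$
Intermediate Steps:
$P = - \frac{14722}{5}$ ($P = \left(- \frac{1}{5}\right) 14722 = - \frac{14722}{5} \approx -2944.4$)
$t{\left(v,T \right)} = 0$
$\sqrt{t{\left(x,-40 \right)} + P} = \sqrt{0 - \frac{14722}{5}} = \sqrt{- \frac{14722}{5}} = \frac{i \sqrt{73610}}{5}$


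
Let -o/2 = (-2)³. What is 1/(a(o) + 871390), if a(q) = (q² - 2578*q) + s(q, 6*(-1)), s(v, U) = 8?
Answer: 1/830406 ≈ 1.2042e-6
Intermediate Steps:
o = 16 (o = -2*(-2)³ = -2*(-8) = 16)
a(q) = 8 + q² - 2578*q (a(q) = (q² - 2578*q) + 8 = 8 + q² - 2578*q)
1/(a(o) + 871390) = 1/((8 + 16² - 2578*16) + 871390) = 1/((8 + 256 - 41248) + 871390) = 1/(-40984 + 871390) = 1/830406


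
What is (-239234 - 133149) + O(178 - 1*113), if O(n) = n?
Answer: -372318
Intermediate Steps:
(-239234 - 133149) + O(178 - 1*113) = (-239234 - 133149) + (178 - 1*113) = -372383 + (178 - 113) = -372383 + 65 = -372318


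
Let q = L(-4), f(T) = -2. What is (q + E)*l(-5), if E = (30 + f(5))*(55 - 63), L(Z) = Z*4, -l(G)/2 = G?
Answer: -2400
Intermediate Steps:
l(G) = -2*G
L(Z) = 4*Z
E = -224 (E = (30 - 2)*(55 - 63) = 28*(-8) = -224)
q = -16 (q = 4*(-4) = -16)
(q + E)*l(-5) = (-16 - 224)*(-2*(-5)) = -240*10 = -2400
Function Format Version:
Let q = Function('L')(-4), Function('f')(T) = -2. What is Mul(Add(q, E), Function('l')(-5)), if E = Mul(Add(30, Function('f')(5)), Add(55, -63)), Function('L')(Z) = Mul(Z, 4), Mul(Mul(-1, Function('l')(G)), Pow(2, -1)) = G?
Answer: -2400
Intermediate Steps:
Function('l')(G) = Mul(-2, G)
Function('L')(Z) = Mul(4, Z)
E = -224 (E = Mul(Add(30, -2), Add(55, -63)) = Mul(28, -8) = -224)
q = -16 (q = Mul(4, -4) = -16)
Mul(Add(q, E), Function('l')(-5)) = Mul(Add(-16, -224), Mul(-2, -5)) = Mul(-240, 10) = -2400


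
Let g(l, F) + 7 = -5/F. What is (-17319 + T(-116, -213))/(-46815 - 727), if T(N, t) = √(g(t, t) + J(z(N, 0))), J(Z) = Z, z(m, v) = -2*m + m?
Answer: 17319/47542 - √4946286/10126446 ≈ 0.36407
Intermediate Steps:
g(l, F) = -7 - 5/F
z(m, v) = -m
T(N, t) = √(-7 - N - 5/t) (T(N, t) = √((-7 - 5/t) - N) = √(-7 - N - 5/t))
(-17319 + T(-116, -213))/(-46815 - 727) = (-17319 + √(-7 - 1*(-116) - 5/(-213)))/(-46815 - 727) = (-17319 + √(-7 + 116 - 5*(-1/213)))/(-47542) = (-17319 + √(-7 + 116 + 5/213))*(-1/47542) = (-17319 + √(23222/213))*(-1/47542) = (-17319 + √4946286/213)*(-1/47542) = 17319/47542 - √4946286/10126446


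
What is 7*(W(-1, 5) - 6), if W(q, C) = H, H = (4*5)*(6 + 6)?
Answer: 1638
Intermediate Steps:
H = 240 (H = 20*12 = 240)
W(q, C) = 240
7*(W(-1, 5) - 6) = 7*(240 - 6) = 7*234 = 1638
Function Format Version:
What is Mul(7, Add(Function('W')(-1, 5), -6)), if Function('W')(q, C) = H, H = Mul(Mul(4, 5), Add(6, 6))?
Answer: 1638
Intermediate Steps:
H = 240 (H = Mul(20, 12) = 240)
Function('W')(q, C) = 240
Mul(7, Add(Function('W')(-1, 5), -6)) = Mul(7, Add(240, -6)) = Mul(7, 234) = 1638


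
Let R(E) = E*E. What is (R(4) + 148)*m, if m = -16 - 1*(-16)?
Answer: 0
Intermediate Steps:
R(E) = E²
m = 0 (m = -16 + 16 = 0)
(R(4) + 148)*m = (4² + 148)*0 = (16 + 148)*0 = 164*0 = 0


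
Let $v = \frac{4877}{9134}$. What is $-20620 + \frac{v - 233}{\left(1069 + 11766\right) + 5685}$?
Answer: $- \frac{697623192989}{33832336} \approx -20620.0$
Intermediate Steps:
$v = \frac{4877}{9134}$ ($v = 4877 \cdot \frac{1}{9134} = \frac{4877}{9134} \approx 0.53394$)
$-20620 + \frac{v - 233}{\left(1069 + 11766\right) + 5685} = -20620 + \frac{\frac{4877}{9134} - 233}{\left(1069 + 11766\right) + 5685} = -20620 + \frac{\frac{4877}{9134} + \left(-7381 + 7148\right)}{12835 + 5685} = -20620 + \frac{\frac{4877}{9134} - 233}{18520} = -20620 - \frac{424669}{33832336} = - \frac{697623192989}{33832336}$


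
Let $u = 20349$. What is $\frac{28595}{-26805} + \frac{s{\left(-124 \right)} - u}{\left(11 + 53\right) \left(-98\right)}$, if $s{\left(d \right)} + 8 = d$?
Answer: $\frac{73929073}{33624192} \approx 2.1987$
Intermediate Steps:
$s{\left(d \right)} = -8 + d$
$\frac{28595}{-26805} + \frac{s{\left(-124 \right)} - u}{\left(11 + 53\right) \left(-98\right)} = \frac{28595}{-26805} + \frac{\left(-8 - 124\right) - 20349}{\left(11 + 53\right) \left(-98\right)} = 28595 \left(- \frac{1}{26805}\right) + \frac{-132 - 20349}{64 \left(-98\right)} = - \frac{5719}{5361} - \frac{20481}{-6272} = - \frac{5719}{5361} - - \frac{20481}{6272} = - \frac{5719}{5361} + \frac{20481}{6272} = \frac{73929073}{33624192}$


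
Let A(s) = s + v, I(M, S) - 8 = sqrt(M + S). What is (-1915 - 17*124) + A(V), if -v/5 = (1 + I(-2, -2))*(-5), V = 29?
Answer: -3769 + 50*I ≈ -3769.0 + 50.0*I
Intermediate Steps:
I(M, S) = 8 + sqrt(M + S)
v = 225 + 50*I (v = -5*(1 + (8 + sqrt(-2 - 2)))*(-5) = -5*(1 + (8 + sqrt(-4)))*(-5) = -5*(1 + (8 + 2*I))*(-5) = -5*(9 + 2*I)*(-5) = -5*(-45 - 10*I) = 225 + 50*I ≈ 225.0 + 50.0*I)
A(s) = 225 + s + 50*I (A(s) = s + (225 + 50*I) = 225 + s + 50*I)
(-1915 - 17*124) + A(V) = (-1915 - 17*124) + (225 + 29 + 50*I) = (-1915 - 2108) + (254 + 50*I) = -4023 + (254 + 50*I) = -3769 + 50*I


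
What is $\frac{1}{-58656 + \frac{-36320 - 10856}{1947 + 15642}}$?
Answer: $- \frac{17589}{1031747560} \approx -1.7048 \cdot 10^{-5}$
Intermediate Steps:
$\frac{1}{-58656 + \frac{-36320 - 10856}{1947 + 15642}} = \frac{1}{-58656 - \frac{47176}{17589}} = \frac{1}{- \frac{1031747560}{17589}} = - \frac{17589}{1031747560}$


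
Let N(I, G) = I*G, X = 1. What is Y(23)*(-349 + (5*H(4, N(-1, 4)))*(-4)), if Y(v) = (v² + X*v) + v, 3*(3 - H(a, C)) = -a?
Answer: -751525/3 ≈ -2.5051e+5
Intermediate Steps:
N(I, G) = G*I
H(a, C) = 3 + a/3 (H(a, C) = 3 - (-1)*a/3 = 3 + a/3)
Y(v) = v² + 2*v (Y(v) = (v² + 1*v) + v = (v² + v) + v = (v + v²) + v = v² + 2*v)
Y(23)*(-349 + (5*H(4, N(-1, 4)))*(-4)) = (23*(2 + 23))*(-349 + (5*(3 + (⅓)*4))*(-4)) = (23*25)*(-349 + (5*(3 + 4/3))*(-4)) = 575*(-349 + (5*(13/3))*(-4)) = 575*(-349 + (65/3)*(-4)) = 575*(-349 - 260/3) = 575*(-1307/3) = -751525/3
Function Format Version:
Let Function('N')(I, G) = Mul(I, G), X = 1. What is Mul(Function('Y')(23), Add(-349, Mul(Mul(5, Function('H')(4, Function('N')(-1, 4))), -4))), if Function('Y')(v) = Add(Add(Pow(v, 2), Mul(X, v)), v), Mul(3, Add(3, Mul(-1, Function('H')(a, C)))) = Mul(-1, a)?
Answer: Rational(-751525, 3) ≈ -2.5051e+5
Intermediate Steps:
Function('N')(I, G) = Mul(G, I)
Function('H')(a, C) = Add(3, Mul(Rational(1, 3), a)) (Function('H')(a, C) = Add(3, Mul(Rational(-1, 3), Mul(-1, a))) = Add(3, Mul(Rational(1, 3), a)))
Function('Y')(v) = Add(Pow(v, 2), Mul(2, v)) (Function('Y')(v) = Add(Add(Pow(v, 2), Mul(1, v)), v) = Add(Add(Pow(v, 2), v), v) = Add(Add(v, Pow(v, 2)), v) = Add(Pow(v, 2), Mul(2, v)))
Mul(Function('Y')(23), Add(-349, Mul(Mul(5, Function('H')(4, Function('N')(-1, 4))), -4))) = Mul(Mul(23, Add(2, 23)), Add(-349, Mul(Mul(5, Add(3, Mul(Rational(1, 3), 4))), -4))) = Mul(Mul(23, 25), Add(-349, Mul(Mul(5, Add(3, Rational(4, 3))), -4))) = Mul(575, Add(-349, Mul(Mul(5, Rational(13, 3)), -4))) = Mul(575, Add(-349, Mul(Rational(65, 3), -4))) = Mul(575, Add(-349, Rational(-260, 3))) = Mul(575, Rational(-1307, 3)) = Rational(-751525, 3)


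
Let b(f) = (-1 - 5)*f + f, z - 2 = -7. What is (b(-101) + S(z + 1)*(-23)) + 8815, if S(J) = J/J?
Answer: 9297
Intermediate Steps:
z = -5 (z = 2 - 7 = -5)
S(J) = 1
b(f) = -5*f (b(f) = -6*f + f = -5*f)
(b(-101) + S(z + 1)*(-23)) + 8815 = (-5*(-101) + 1*(-23)) + 8815 = (505 - 23) + 8815 = 482 + 8815 = 9297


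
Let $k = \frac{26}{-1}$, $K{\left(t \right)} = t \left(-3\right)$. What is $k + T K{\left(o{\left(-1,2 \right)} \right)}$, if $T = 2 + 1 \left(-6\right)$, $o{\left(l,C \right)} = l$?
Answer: $-38$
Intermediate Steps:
$T = -4$ ($T = 2 - 6 = -4$)
$K{\left(t \right)} = - 3 t$
$k = -26$ ($k = 26 \left(-1\right) = -26$)
$k + T K{\left(o{\left(-1,2 \right)} \right)} = -26 - 4 \left(\left(-3\right) \left(-1\right)\right) = -26 - 12 = -38$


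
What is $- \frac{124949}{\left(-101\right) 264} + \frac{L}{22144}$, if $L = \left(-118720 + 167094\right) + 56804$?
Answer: $\frac{31655323}{3354816} \approx 9.4358$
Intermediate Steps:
$L = 105178$ ($L = 48374 + 56804 = 105178$)
$- \frac{124949}{\left(-101\right) 264} + \frac{L}{22144} = - \frac{124949}{\left(-101\right) 264} + \frac{105178}{22144} = - \frac{124949}{-26664} + 105178 \cdot \frac{1}{22144} = \left(-124949\right) \left(- \frac{1}{26664}\right) + \frac{52589}{11072} = \frac{11359}{2424} + \frac{52589}{11072} = \frac{31655323}{3354816}$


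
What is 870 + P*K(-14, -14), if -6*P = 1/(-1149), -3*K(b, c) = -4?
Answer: 8996672/10341 ≈ 870.00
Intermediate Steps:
K(b, c) = 4/3 (K(b, c) = -⅓*(-4) = 4/3)
P = 1/6894 (P = -⅙/(-1149) = -⅙*(-1/1149) = 1/6894 ≈ 0.00014505)
870 + P*K(-14, -14) = 870 + (1/6894)*(4/3) = 870 + 2/10341 = 8996672/10341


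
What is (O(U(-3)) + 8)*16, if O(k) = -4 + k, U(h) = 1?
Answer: 80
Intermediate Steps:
(O(U(-3)) + 8)*16 = ((-4 + 1) + 8)*16 = (-3 + 8)*16 = 5*16 = 80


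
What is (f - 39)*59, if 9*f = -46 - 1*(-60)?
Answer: -19883/9 ≈ -2209.2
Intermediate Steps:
f = 14/9 (f = (-46 - 1*(-60))/9 = (-46 + 60)/9 = (1/9)*14 = 14/9 ≈ 1.5556)
(f - 39)*59 = (14/9 - 39)*59 = -337/9*59 = -19883/9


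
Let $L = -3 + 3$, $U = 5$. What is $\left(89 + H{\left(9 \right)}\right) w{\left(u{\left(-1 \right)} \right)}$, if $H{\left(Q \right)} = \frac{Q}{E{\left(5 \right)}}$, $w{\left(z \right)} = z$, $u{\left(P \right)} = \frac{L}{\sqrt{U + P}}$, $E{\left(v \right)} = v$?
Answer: $0$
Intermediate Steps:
$L = 0$
$u{\left(P \right)} = 0$ ($u{\left(P \right)} = \frac{0}{\sqrt{5 + P}} = 0$)
$H{\left(Q \right)} = \frac{Q}{5}$
$\left(89 + H{\left(9 \right)}\right) w{\left(u{\left(-1 \right)} \right)} = \left(89 + \frac{1}{5} \cdot 9\right) 0 = \left(89 + \frac{9}{5}\right) 0 = \frac{454}{5} \cdot 0 = 0$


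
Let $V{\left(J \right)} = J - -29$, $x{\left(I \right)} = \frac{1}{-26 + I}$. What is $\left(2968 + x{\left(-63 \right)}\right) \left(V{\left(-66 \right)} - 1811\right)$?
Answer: $- \frac{488151048}{89} \approx -5.4848 \cdot 10^{6}$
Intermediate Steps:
$V{\left(J \right)} = 29 + J$ ($V{\left(J \right)} = J + 29 = 29 + J$)
$\left(2968 + x{\left(-63 \right)}\right) \left(V{\left(-66 \right)} - 1811\right) = \left(2968 + \frac{1}{-26 - 63}\right) \left(\left(29 - 66\right) - 1811\right) = \left(2968 + \frac{1}{-89}\right) \left(-37 - 1811\right) = \left(2968 - \frac{1}{89}\right) \left(-1848\right) = \frac{264151}{89} \left(-1848\right) = - \frac{488151048}{89}$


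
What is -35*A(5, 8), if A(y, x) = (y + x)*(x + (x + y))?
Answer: -9555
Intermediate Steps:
A(y, x) = (x + y)*(y + 2*x)
-35*A(5, 8) = -35*(5**2 + 2*8**2 + 3*8*5) = -35*(25 + 2*64 + 120) = -35*(25 + 128 + 120) = -35*273 = -9555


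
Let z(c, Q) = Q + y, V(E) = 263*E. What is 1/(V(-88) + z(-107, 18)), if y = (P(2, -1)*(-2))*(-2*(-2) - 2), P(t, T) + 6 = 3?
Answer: -1/23114 ≈ -4.3264e-5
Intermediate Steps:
P(t, T) = -3 (P(t, T) = -6 + 3 = -3)
y = 12 (y = (-3*(-2))*(-2*(-2) - 2) = 6*(4 - 2) = 6*2 = 12)
z(c, Q) = 12 + Q (z(c, Q) = Q + 12 = 12 + Q)
1/(V(-88) + z(-107, 18)) = 1/(263*(-88) + (12 + 18)) = 1/(-23144 + 30) = 1/(-23114) = -1/23114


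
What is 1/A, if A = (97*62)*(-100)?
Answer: -1/601400 ≈ -1.6628e-6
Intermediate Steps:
A = -601400 (A = 6014*(-100) = -601400)
1/A = 1/(-601400) = -1/601400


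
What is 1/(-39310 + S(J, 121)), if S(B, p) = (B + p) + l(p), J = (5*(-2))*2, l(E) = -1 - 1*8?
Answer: -1/39218 ≈ -2.5499e-5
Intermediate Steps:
l(E) = -9 (l(E) = -1 - 8 = -9)
J = -20 (J = -10*2 = -20)
S(B, p) = -9 + B + p (S(B, p) = (B + p) - 9 = -9 + B + p)
1/(-39310 + S(J, 121)) = 1/(-39310 + (-9 - 20 + 121)) = 1/(-39310 + 92) = 1/(-39218) = -1/39218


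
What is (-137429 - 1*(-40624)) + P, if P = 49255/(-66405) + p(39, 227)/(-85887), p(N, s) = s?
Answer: -36807649441153/380221749 ≈ -96806.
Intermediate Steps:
P = -283029208/380221749 (P = 49255/(-66405) + 227/(-85887) = 49255*(-1/66405) + 227*(-1/85887) = -9851/13281 - 227/85887 = -283029208/380221749 ≈ -0.74438)
(-137429 - 1*(-40624)) + P = (-137429 - 1*(-40624)) - 283029208/380221749 = (-137429 + 40624) - 283029208/380221749 = -96805 - 283029208/380221749 = -36807649441153/380221749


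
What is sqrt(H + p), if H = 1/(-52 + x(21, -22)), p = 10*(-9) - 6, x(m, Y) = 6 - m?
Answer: I*sqrt(431011)/67 ≈ 9.7987*I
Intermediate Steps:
p = -96 (p = -90 - 6 = -96)
H = -1/67 (H = 1/(-52 + (6 - 1*21)) = 1/(-52 + (6 - 21)) = 1/(-52 - 15) = 1/(-67) = -1/67 ≈ -0.014925)
sqrt(H + p) = sqrt(-1/67 - 96) = sqrt(-6433/67) = I*sqrt(431011)/67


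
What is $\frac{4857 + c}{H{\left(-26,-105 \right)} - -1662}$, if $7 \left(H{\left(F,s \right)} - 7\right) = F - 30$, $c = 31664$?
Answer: $\frac{36521}{1661} \approx 21.987$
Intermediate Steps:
$H{\left(F,s \right)} = \frac{19}{7} + \frac{F}{7}$ ($H{\left(F,s \right)} = 7 + \frac{F - 30}{7} = 7 + \frac{-30 + F}{7} = 7 + \left(- \frac{30}{7} + \frac{F}{7}\right) = \frac{19}{7} + \frac{F}{7}$)
$\frac{4857 + c}{H{\left(-26,-105 \right)} - -1662} = \frac{4857 + 31664}{\left(\frac{19}{7} + \frac{1}{7} \left(-26\right)\right) - -1662} = \frac{36521}{\left(\frac{19}{7} - \frac{26}{7}\right) + \left(1739 - 77\right)} = \frac{36521}{-1 + 1662} = \frac{36521}{1661}$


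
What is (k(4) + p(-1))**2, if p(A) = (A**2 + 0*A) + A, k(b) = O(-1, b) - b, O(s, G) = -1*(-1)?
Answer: 9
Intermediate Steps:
O(s, G) = 1
k(b) = 1 - b
p(A) = A + A**2 (p(A) = (A**2 + 0) + A = A**2 + A = A + A**2)
(k(4) + p(-1))**2 = ((1 - 1*4) - (1 - 1))**2 = ((1 - 4) - 1*0)**2 = (-3 + 0)**2 = (-3)**2 = 9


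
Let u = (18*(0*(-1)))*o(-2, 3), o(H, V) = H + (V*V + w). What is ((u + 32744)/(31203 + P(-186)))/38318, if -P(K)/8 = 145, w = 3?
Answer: 16372/575593837 ≈ 2.8444e-5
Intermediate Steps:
P(K) = -1160 (P(K) = -8*145 = -1160)
o(H, V) = 3 + H + V² (o(H, V) = H + (V*V + 3) = H + (V² + 3) = H + (3 + V²) = 3 + H + V²)
u = 0 (u = (18*(0*(-1)))*(3 - 2 + 3²) = (18*0)*(3 - 2 + 9) = 0*10 = 0)
((u + 32744)/(31203 + P(-186)))/38318 = ((0 + 32744)/(31203 - 1160))/38318 = (32744/30043)*(1/38318) = 16372/575593837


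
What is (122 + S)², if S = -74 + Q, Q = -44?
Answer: 16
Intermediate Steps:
S = -118 (S = -74 - 44 = -118)
(122 + S)² = (122 - 118)² = 4² = 16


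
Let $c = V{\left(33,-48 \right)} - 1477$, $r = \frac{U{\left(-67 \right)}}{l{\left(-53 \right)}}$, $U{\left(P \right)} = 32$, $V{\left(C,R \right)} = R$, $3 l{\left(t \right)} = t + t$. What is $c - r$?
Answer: $- \frac{80777}{53} \approx -1524.1$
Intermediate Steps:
$l{\left(t \right)} = \frac{2 t}{3}$ ($l{\left(t \right)} = \frac{t + t}{3} = \frac{2 t}{3}$)
$r = - \frac{48}{53}$ ($r = \frac{32}{\frac{2}{3} \left(-53\right)} = \frac{32}{- \frac{106}{3}} = 32 \left(- \frac{3}{106}\right) = - \frac{48}{53} \approx -0.90566$)
$c = -1525$ ($c = -48 - 1477 = -1525$)
$c - r = -1525 - - \frac{48}{53} = -1525 + \frac{48}{53} = - \frac{80777}{53}$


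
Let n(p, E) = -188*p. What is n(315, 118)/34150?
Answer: -5922/3415 ≈ -1.7341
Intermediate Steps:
n(315, 118)/34150 = -188*315/34150 = -59220*1/34150 = -5922/3415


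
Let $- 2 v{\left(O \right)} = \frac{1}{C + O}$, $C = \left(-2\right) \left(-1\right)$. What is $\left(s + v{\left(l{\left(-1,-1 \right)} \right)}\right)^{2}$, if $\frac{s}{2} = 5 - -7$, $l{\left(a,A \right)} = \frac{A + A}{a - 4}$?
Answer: $\frac{326041}{576} \approx 566.04$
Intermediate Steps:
$C = 2$
$l{\left(a,A \right)} = \frac{2 A}{-4 + a}$
$v{\left(O \right)} = - \frac{1}{2 \left(2 + O\right)}$
$s = 24$ ($s = 2 \left(5 - -7\right) = 2 \left(5 + 7\right) = 2 \cdot 12 = 24$)
$\left(s + v{\left(l{\left(-1,-1 \right)} \right)}\right)^{2} = \left(24 - \frac{1}{4 + 2 \cdot 2 \left(-1\right) \frac{1}{-4 - 1}}\right)^{2} = \left(24 - \frac{1}{4 + 2 \cdot 2 \left(-1\right) \frac{1}{-5}}\right)^{2} = \left(24 - \frac{1}{4 + 2 \cdot 2 \left(-1\right) \left(- \frac{1}{5}\right)}\right)^{2} = \left(24 - \frac{1}{4 + 2 \cdot \frac{2}{5}}\right)^{2} = \left(24 - \frac{1}{4 + \frac{4}{5}}\right)^{2} = \left(24 - \frac{1}{\frac{24}{5}}\right)^{2} = \left(24 - \frac{5}{24}\right)^{2} = \left(\frac{571}{24}\right)^{2} = \frac{326041}{576}$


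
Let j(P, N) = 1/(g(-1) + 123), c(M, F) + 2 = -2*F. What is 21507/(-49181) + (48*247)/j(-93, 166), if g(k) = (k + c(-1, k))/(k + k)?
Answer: 72011585589/49181 ≈ 1.4642e+6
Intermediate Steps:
c(M, F) = -2 - 2*F
g(k) = (-2 - k)/(2*k) (g(k) = (k + (-2 - 2*k))/(k + k) = (-2 - k)/((2*k)) = (-2 - k)*(1/(2*k)) = (-2 - k)/(2*k))
j(P, N) = 2/247 (j(P, N) = 1/((1/2)*(-2 - 1*(-1))/(-1) + 123) = 1/((1/2)*(-1)*(-2 + 1) + 123) = 1/((1/2)*(-1)*(-1) + 123) = 1/(1/2 + 123) = 1/(247/2) = 2/247)
21507/(-49181) + (48*247)/j(-93, 166) = 21507/(-49181) + (48*247)/(2/247) = 21507*(-1/49181) + 11856*(247/2) = -21507/49181 + 1464216 = 72011585589/49181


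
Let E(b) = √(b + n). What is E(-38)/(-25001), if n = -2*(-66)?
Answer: -√94/25001 ≈ -0.00038780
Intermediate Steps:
n = 132
E(b) = √(132 + b) (E(b) = √(b + 132) = √(132 + b))
E(-38)/(-25001) = √(132 - 38)/(-25001) = √94*(-1/25001) = -√94/25001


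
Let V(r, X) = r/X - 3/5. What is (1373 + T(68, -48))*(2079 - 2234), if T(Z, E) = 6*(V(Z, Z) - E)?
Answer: -257827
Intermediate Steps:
V(r, X) = -⅗ + r/X (V(r, X) = r/X - 3*⅕ = r/X - ⅗ = -⅗ + r/X)
T(Z, E) = 12/5 - 6*E (T(Z, E) = 6*((-⅗ + Z/Z) - E) = 6*((-⅗ + 1) - E) = 6*(⅖ - E) = 12/5 - 6*E)
(1373 + T(68, -48))*(2079 - 2234) = (1373 + (12/5 - 6*(-48)))*(2079 - 2234) = (1373 + (12/5 + 288))*(-155) = (1373 + 1452/5)*(-155) = (8317/5)*(-155) = -257827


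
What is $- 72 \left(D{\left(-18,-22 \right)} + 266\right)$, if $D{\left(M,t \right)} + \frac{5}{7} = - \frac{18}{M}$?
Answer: $- \frac{134208}{7} \approx -19173.0$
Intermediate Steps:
$D{\left(M,t \right)} = - \frac{5}{7} - \frac{18}{M}$
$- 72 \left(D{\left(-18,-22 \right)} + 266\right) = - 72 \left(\left(- \frac{5}{7} - \frac{18}{-18}\right) + 266\right) = - 72 \left(\left(- \frac{5}{7} - -1\right) + 266\right) = - 72 \left(\left(- \frac{5}{7} + 1\right) + 266\right) = - 72 \left(\frac{2}{7} + 266\right) = \left(-72\right) \frac{1864}{7} = - \frac{134208}{7}$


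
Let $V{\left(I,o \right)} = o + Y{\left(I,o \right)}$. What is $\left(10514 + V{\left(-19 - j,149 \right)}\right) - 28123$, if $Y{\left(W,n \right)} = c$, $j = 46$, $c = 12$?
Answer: $-17448$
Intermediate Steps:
$Y{\left(W,n \right)} = 12$
$V{\left(I,o \right)} = 12 + o$ ($V{\left(I,o \right)} = o + 12 = 12 + o$)
$\left(10514 + V{\left(-19 - j,149 \right)}\right) - 28123 = \left(10514 + \left(12 + 149\right)\right) - 28123 = \left(10514 + 161\right) - 28123 = 10675 - 28123 = -17448$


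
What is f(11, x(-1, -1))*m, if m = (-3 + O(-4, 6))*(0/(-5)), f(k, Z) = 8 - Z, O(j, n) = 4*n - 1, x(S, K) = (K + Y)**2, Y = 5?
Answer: 0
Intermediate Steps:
x(S, K) = (5 + K)**2 (x(S, K) = (K + 5)**2 = (5 + K)**2)
O(j, n) = -1 + 4*n
m = 0 (m = (-3 + (-1 + 4*6))*(0/(-5)) = (-3 + (-1 + 24))*(0*(-1/5)) = (-3 + 23)*0 = 20*0 = 0)
f(11, x(-1, -1))*m = (8 - (5 - 1)**2)*0 = (8 - 1*4**2)*0 = (8 - 1*16)*0 = (8 - 16)*0 = -8*0 = 0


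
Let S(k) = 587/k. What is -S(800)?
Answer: -587/800 ≈ -0.73375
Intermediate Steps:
-S(800) = -587/800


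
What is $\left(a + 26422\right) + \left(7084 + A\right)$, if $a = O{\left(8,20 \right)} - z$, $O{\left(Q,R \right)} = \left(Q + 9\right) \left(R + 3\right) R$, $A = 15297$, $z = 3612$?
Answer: $53011$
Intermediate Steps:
$O{\left(Q,R \right)} = R \left(3 + R\right) \left(9 + Q\right)$ ($O{\left(Q,R \right)} = \left(9 + Q\right) \left(3 + R\right) R = \left(3 + R\right) \left(9 + Q\right) R = R \left(3 + R\right) \left(9 + Q\right)$)
$a = 4208$ ($a = 20 \left(27 + 3 \cdot 8 + 9 \cdot 20 + 8 \cdot 20\right) - 3612 = 20 \left(27 + 24 + 180 + 160\right) - 3612 = 20 \cdot 391 - 3612 = 7820 - 3612 = 4208$)
$\left(a + 26422\right) + \left(7084 + A\right) = \left(4208 + 26422\right) + \left(7084 + 15297\right) = 30630 + 22381 = 53011$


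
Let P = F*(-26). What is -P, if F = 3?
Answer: 78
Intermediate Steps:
P = -78 (P = 3*(-26) = -78)
-P = -1*(-78) = 78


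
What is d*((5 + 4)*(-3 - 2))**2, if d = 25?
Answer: 50625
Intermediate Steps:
d*((5 + 4)*(-3 - 2))**2 = 25*((5 + 4)*(-3 - 2))**2 = 25*(9*(-5))**2 = 25*(-45)**2 = 25*2025 = 50625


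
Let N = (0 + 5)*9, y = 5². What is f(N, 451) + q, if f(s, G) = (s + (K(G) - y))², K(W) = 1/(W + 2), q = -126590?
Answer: -25895305589/205209 ≈ -1.2619e+5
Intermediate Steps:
y = 25
K(W) = 1/(2 + W)
N = 45 (N = 5*9 = 45)
f(s, G) = (-25 + s + 1/(2 + G))² (f(s, G) = (s + (1/(2 + G) - 1*25))² = (s + (1/(2 + G) - 25))² = (s + (-25 + 1/(2 + G)))² = (-25 + s + 1/(2 + G))²)
f(N, 451) + q = (1 + (-25 + 45)*(2 + 451))²/(2 + 451)² - 126590 = (1 + 20*453)²/453² - 126590 = (1 + 9060)²*(1/205209) - 126590 = 9061²*(1/205209) - 126590 = 82101721*(1/205209) - 126590 = 82101721/205209 - 126590 = -25895305589/205209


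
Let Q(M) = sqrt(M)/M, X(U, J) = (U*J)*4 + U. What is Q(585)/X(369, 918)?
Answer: sqrt(65)/264290715 ≈ 3.0505e-8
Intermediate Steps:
X(U, J) = U + 4*J*U (X(U, J) = (J*U)*4 + U = 4*J*U + U = U + 4*J*U)
Q(M) = 1/sqrt(M)
Q(585)/X(369, 918) = 1/(sqrt(585)*((369*(1 + 4*918)))) = (sqrt(65)/195)/((369*(1 + 3672))) = (sqrt(65)/195)/((369*3673)) = (sqrt(65)/195)/1355337 = (sqrt(65)/195)*(1/1355337) = sqrt(65)/264290715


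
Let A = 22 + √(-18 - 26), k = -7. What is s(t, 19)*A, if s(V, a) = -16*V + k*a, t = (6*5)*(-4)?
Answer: 39314 + 3574*I*√11 ≈ 39314.0 + 11854.0*I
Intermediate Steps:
t = -120 (t = 30*(-4) = -120)
s(V, a) = -16*V - 7*a
A = 22 + 2*I*√11 (A = 22 + √(-44) = 22 + 2*I*√11 ≈ 22.0 + 6.6332*I)
s(t, 19)*A = (-16*(-120) - 7*19)*(22 + 2*I*√11) = (1920 - 133)*(22 + 2*I*√11) = 1787*(22 + 2*I*√11) = 39314 + 3574*I*√11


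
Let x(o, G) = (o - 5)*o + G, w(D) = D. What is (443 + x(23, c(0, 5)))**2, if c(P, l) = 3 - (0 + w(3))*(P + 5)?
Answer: 714025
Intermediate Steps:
c(P, l) = -12 - 3*P (c(P, l) = 3 - (0 + 3)*(P + 5) = 3 - 3*(5 + P) = 3 - (15 + 3*P) = 3 + (-15 - 3*P) = -12 - 3*P)
x(o, G) = G + o*(-5 + o) (x(o, G) = (-5 + o)*o + G = o*(-5 + o) + G = G + o*(-5 + o))
(443 + x(23, c(0, 5)))**2 = (443 + ((-12 - 3*0) + 23**2 - 5*23))**2 = (443 + ((-12 + 0) + 529 - 115))**2 = (443 + (-12 + 529 - 115))**2 = (443 + 402)**2 = 845**2 = 714025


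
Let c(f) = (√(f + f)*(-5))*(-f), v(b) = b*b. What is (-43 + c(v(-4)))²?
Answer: 206649 - 27520*√2 ≈ 1.6773e+5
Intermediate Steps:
v(b) = b²
c(f) = 5*√2*f^(3/2) (c(f) = (√(2*f)*(-5))*(-f) = ((√2*√f)*(-5))*(-f) = (-5*√2*√f)*(-f) = 5*√2*f^(3/2))
(-43 + c(v(-4)))² = (-43 + 5*√2*((-4)²)^(3/2))² = (-43 + 5*√2*16^(3/2))² = (-43 + 5*√2*64)² = (-43 + 320*√2)²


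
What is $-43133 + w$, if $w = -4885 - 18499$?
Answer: $-66517$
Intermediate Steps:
$w = -23384$ ($w = -4885 - 18499 = -23384$)
$-43133 + w = -43133 - 23384 = -66517$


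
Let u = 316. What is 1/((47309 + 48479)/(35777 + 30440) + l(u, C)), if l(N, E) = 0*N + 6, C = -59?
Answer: 66217/493090 ≈ 0.13429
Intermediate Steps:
l(N, E) = 6 (l(N, E) = 0 + 6 = 6)
1/((47309 + 48479)/(35777 + 30440) + l(u, C)) = 1/((47309 + 48479)/(35777 + 30440) + 6) = 1/(95788/66217 + 6) = 1/(493090/66217) = 66217/493090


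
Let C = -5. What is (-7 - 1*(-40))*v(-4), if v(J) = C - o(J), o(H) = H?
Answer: -33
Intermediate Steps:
v(J) = -5 - J
(-7 - 1*(-40))*v(-4) = (-7 - 1*(-40))*(-5 - 1*(-4)) = (-7 + 40)*(-5 + 4) = 33*(-1) = -33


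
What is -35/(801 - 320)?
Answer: -35/481 ≈ -0.072765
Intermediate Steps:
-35/(801 - 320) = -35/481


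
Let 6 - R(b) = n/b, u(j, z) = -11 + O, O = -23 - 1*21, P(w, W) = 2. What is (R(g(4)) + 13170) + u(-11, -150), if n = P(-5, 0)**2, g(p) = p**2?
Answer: 52483/4 ≈ 13121.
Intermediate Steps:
O = -44 (O = -23 - 21 = -44)
u(j, z) = -55 (u(j, z) = -11 - 44 = -55)
n = 4 (n = 2**2 = 4)
R(b) = 6 - 4/b
(R(g(4)) + 13170) + u(-11, -150) = ((6 - 4/(4**2)) + 13170) - 55 = ((6 - 4/16) + 13170) - 55 = ((6 - 4*1/16) + 13170) - 55 = ((6 - 1/4) + 13170) - 55 = (23/4 + 13170) - 55 = 52703/4 - 55 = 52483/4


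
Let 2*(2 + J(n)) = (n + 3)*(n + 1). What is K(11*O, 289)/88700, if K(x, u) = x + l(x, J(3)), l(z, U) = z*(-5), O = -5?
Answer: 11/4435 ≈ 0.0024803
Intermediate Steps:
J(n) = -2 + (1 + n)*(3 + n)/2 (J(n) = -2 + ((n + 3)*(n + 1))/2 = -2 + ((3 + n)*(1 + n))/2 = -2 + ((1 + n)*(3 + n))/2 = -2 + (1 + n)*(3 + n)/2)
l(z, U) = -5*z
K(x, u) = -4*x (K(x, u) = x - 5*x = -4*x)
K(11*O, 289)/88700 = -44*(-5)/88700 = -4*(-55)*(1/88700) = 220*(1/88700) = 11/4435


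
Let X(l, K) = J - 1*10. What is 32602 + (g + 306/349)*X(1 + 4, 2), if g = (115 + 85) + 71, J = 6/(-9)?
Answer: 31097974/1047 ≈ 29702.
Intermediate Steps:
J = -2/3 (J = 6*(-1/9) = -2/3 ≈ -0.66667)
g = 271 (g = 200 + 71 = 271)
X(l, K) = -32/3 (X(l, K) = -2/3 - 1*10 = -2/3 - 10 = -32/3)
32602 + (g + 306/349)*X(1 + 4, 2) = 32602 + (271 + 306/349)*(-32/3) = 32602 + (94885/349)*(-32/3) = 32602 - 3036320/1047 = 31097974/1047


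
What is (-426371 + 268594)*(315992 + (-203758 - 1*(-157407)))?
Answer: -42543148057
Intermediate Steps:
(-426371 + 268594)*(315992 + (-203758 - 1*(-157407))) = -157777*(315992 + (-203758 + 157407)) = -157777*(315992 - 46351) = -157777*269641 = -42543148057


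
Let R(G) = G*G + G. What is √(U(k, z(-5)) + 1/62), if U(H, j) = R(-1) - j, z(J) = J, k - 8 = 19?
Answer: √19282/62 ≈ 2.2397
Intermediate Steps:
k = 27 (k = 8 + 19 = 27)
R(G) = G + G² (R(G) = G² + G = G + G²)
U(H, j) = -j (U(H, j) = -(1 - 1) - j = -1*0 - j = 0 - j = -j)
√(U(k, z(-5)) + 1/62) = √(-1*(-5) + 1/62) = √(5 + 1/62) = √(311/62) = √19282/62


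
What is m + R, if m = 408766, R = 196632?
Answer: 605398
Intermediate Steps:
m + R = 408766 + 196632 = 605398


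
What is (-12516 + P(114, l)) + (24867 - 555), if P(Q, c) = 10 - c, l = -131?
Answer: 11937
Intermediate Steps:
(-12516 + P(114, l)) + (24867 - 555) = (-12516 + (10 - 1*(-131))) + (24867 - 555) = (-12516 + (10 + 131)) + 24312 = (-12516 + 141) + 24312 = -12375 + 24312 = 11937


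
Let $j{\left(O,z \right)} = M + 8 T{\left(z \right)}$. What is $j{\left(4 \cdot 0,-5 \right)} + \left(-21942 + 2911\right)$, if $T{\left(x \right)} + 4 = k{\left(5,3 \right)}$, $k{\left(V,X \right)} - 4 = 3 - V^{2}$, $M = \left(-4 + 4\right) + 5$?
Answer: $-19202$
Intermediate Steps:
$M = 5$ ($M = 0 + 5 = 5$)
$k{\left(V,X \right)} = 7 - V^{2}$ ($k{\left(V,X \right)} = 4 - \left(-3 + V^{2}\right) = 7 - V^{2}$)
$T{\left(x \right)} = -22$ ($T{\left(x \right)} = -4 + \left(7 - 5^{2}\right) = -4 + \left(7 - 25\right) = -4 - 18 = -22$)
$j{\left(O,z \right)} = -171$ ($j{\left(O,z \right)} = 5 + 8 \left(-22\right) = 5 - 176 = -171$)
$j{\left(4 \cdot 0,-5 \right)} + \left(-21942 + 2911\right) = -171 + \left(-21942 + 2911\right) = -171 - 19031 = -19202$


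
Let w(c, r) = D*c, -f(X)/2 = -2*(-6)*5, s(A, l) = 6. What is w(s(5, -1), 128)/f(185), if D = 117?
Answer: -117/20 ≈ -5.8500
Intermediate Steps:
f(X) = -120 (f(X) = -2*(-2*(-6))*5 = -24*5 = -2*60 = -120)
w(c, r) = 117*c
w(s(5, -1), 128)/f(185) = (117*6)/(-120) = 702*(-1/120) = -117/20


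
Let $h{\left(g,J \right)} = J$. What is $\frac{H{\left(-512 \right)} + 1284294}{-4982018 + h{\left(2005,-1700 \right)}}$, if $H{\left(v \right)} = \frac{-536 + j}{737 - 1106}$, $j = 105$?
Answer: $- \frac{473904917}{1838991942} \approx -0.2577$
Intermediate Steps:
$H{\left(v \right)} = \frac{431}{369}$ ($H{\left(v \right)} = \frac{-536 + 105}{737 - 1106} = - \frac{431}{-369} = \left(-431\right) \left(- \frac{1}{369}\right) = \frac{431}{369}$)
$\frac{H{\left(-512 \right)} + 1284294}{-4982018 + h{\left(2005,-1700 \right)}} = \frac{\frac{431}{369} + 1284294}{-4982018 - 1700} = \frac{473904917}{369 \left(-4983718\right)} = \frac{473904917}{369} \left(- \frac{1}{4983718}\right) = - \frac{473904917}{1838991942}$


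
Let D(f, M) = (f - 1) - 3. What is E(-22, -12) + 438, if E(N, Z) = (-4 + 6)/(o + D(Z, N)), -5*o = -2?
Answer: 17077/39 ≈ 437.87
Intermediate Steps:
o = 2/5 (o = -1/5*(-2) = 2/5 ≈ 0.40000)
D(f, M) = -4 + f (D(f, M) = (-1 + f) - 3 = -4 + f)
E(N, Z) = 2/(-18/5 + Z) (E(N, Z) = (-4 + 6)/(2/5 + (-4 + Z)) = 2/(-18/5 + Z))
E(-22, -12) + 438 = 10/(-18 + 5*(-12)) + 438 = 10/(-18 - 60) + 438 = 10/(-78) + 438 = 10*(-1/78) + 438 = -5/39 + 438 = 17077/39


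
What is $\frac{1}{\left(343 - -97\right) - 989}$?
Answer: $- \frac{1}{549} \approx -0.0018215$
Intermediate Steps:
$\frac{1}{\left(343 - -97\right) - 989} = \frac{1}{\left(343 + 97\right) - 989} = \frac{1}{440 - 989} = \frac{1}{-549} = - \frac{1}{549}$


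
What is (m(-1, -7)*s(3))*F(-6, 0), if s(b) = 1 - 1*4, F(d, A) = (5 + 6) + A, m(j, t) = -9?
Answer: 297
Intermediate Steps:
F(d, A) = 11 + A
s(b) = -3 (s(b) = 1 - 4 = -3)
(m(-1, -7)*s(3))*F(-6, 0) = (-9*(-3))*(11 + 0) = 27*11 = 297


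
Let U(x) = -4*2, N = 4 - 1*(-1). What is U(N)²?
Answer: 64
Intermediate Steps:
N = 5 (N = 4 + 1 = 5)
U(x) = -8
U(N)² = (-8)² = 64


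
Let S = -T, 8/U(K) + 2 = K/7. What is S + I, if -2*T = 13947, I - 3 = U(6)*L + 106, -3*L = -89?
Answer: 41249/6 ≈ 6874.8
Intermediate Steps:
U(K) = 8/(-2 + K/7)
L = 89/3 (L = -⅓*(-89) = 89/3 ≈ 29.667)
I = -296/3 (I = 3 + ((56/(-14 + 6))*(89/3) + 106) = 3 + ((56/(-8))*(89/3) + 106) = 3 + ((56*(-⅛))*(89/3) + 106) = 3 + (-7*89/3 + 106) = 3 + (-623/3 + 106) = 3 - 305/3 = -296/3 ≈ -98.667)
T = -13947/2 (T = -½*13947 = -13947/2 ≈ -6973.5)
S = 13947/2 (S = -1*(-13947/2) = 13947/2 ≈ 6973.5)
S + I = 13947/2 - 296/3 = 41249/6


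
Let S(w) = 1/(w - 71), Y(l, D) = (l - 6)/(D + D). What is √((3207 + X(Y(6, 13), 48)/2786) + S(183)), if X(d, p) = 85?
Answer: 3*√11063282615/5572 ≈ 56.631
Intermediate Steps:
Y(l, D) = (-6 + l)/(2*D) (Y(l, D) = (-6 + l)/((2*D)) = (-6 + l)*(1/(2*D)) = (-6 + l)/(2*D))
S(w) = 1/(-71 + w)
√((3207 + X(Y(6, 13), 48)/2786) + S(183)) = √((3207 + 85/2786) + 1/(-71 + 183)) = √((3207 + 85*(1/2786)) + 1/112) = √((3207 + 85/2786) + 1/112) = √(8934787/2786 + 1/112) = √(71478495/22288) = 3*√11063282615/5572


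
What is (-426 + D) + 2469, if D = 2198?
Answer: 4241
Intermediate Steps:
(-426 + D) + 2469 = (-426 + 2198) + 2469 = 1772 + 2469 = 4241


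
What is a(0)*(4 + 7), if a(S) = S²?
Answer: 0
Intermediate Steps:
a(0)*(4 + 7) = 0²*(4 + 7) = 0*11 = 0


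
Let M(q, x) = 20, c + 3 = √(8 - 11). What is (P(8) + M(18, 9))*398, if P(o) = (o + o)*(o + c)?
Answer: 39800 + 6368*I*√3 ≈ 39800.0 + 11030.0*I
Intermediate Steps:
c = -3 + I*√3 (c = -3 + √(8 - 11) = -3 + √(-3) = -3 + I*√3 ≈ -3.0 + 1.732*I)
P(o) = 2*o*(-3 + o + I*√3) (P(o) = (o + o)*(o + (-3 + I*√3)) = (2*o)*(-3 + o + I*√3) = 2*o*(-3 + o + I*√3))
(P(8) + M(18, 9))*398 = (2*8*(-3 + 8 + I*√3) + 20)*398 = (2*8*(5 + I*√3) + 20)*398 = ((80 + 16*I*√3) + 20)*398 = (100 + 16*I*√3)*398 = 39800 + 6368*I*√3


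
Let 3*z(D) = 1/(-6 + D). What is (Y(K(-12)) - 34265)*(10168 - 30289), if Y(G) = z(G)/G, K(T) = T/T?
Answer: 3447237032/5 ≈ 6.8945e+8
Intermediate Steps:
z(D) = 1/(3*(-6 + D))
K(T) = 1
Y(G) = 1/(3*G*(-6 + G)) (Y(G) = (1/(3*(-6 + G)))/G = 1/(3*G*(-6 + G)))
(Y(K(-12)) - 34265)*(10168 - 30289) = ((⅓)/(1*(-6 + 1)) - 34265)*(10168 - 30289) = ((⅓)*1/(-5) - 34265)*(-20121) = ((⅓)*1*(-⅕) - 34265)*(-20121) = (-1/15 - 34265)*(-20121) = -513976/15*(-20121) = 3447237032/5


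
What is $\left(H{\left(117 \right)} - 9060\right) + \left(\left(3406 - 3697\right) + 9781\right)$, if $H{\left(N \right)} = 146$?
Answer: $576$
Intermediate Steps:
$\left(H{\left(117 \right)} - 9060\right) + \left(\left(3406 - 3697\right) + 9781\right) = \left(146 - 9060\right) + \left(\left(3406 - 3697\right) + 9781\right) = \left(146 - 9060\right) + \left(-291 + 9781\right) = \left(146 - 9060\right) + 9490 = -8914 + 9490 = 576$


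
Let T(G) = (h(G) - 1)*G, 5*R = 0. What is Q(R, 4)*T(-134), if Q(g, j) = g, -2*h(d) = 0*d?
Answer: 0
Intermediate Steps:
R = 0 (R = (1/5)*0 = 0)
h(d) = 0 (h(d) = -0*d = -1/2*0 = 0)
T(G) = -G (T(G) = (0 - 1)*G = -G)
Q(R, 4)*T(-134) = 0*(-1*(-134)) = 0*134 = 0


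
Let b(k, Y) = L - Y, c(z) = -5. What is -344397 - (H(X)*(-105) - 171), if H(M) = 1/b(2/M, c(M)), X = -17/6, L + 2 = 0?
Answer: -344191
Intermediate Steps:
L = -2 (L = -2 + 0 = -2)
X = -17/6 (X = -17*⅙ = -17/6 ≈ -2.8333)
b(k, Y) = -2 - Y
H(M) = ⅓ (H(M) = 1/(-2 - 1*(-5)) = 1/(-2 + 5) = 1/3 = ⅓)
-344397 - (H(X)*(-105) - 171) = -344397 - ((⅓)*(-105) - 171) = -344397 - (-35 - 171) = -344397 - 1*(-206) = -344397 + 206 = -344191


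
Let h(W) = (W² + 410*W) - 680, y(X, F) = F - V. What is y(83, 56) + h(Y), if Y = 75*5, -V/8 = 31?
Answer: 293999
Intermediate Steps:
V = -248 (V = -8*31 = -248)
y(X, F) = 248 + F (y(X, F) = F - 1*(-248) = F + 248 = 248 + F)
Y = 375
h(W) = -680 + W² + 410*W
y(83, 56) + h(Y) = (248 + 56) + (-680 + 375² + 410*375) = 304 + (-680 + 140625 + 153750) = 304 + 293695 = 293999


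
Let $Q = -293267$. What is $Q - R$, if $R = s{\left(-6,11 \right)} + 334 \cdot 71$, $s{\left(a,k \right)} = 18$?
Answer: $-316999$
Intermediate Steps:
$R = 23732$ ($R = 18 + 334 \cdot 71 = 18 + 23714 = 23732$)
$Q - R = -293267 - 23732 = -316999$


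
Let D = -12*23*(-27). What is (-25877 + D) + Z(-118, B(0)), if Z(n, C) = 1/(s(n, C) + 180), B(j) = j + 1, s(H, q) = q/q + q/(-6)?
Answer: -19991119/1085 ≈ -18425.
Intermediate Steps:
s(H, q) = 1 - q/6 (s(H, q) = 1 + q*(-1/6) = 1 - q/6)
B(j) = 1 + j
Z(n, C) = 1/(181 - C/6) (Z(n, C) = 1/((1 - C/6) + 180) = 1/(181 - C/6))
D = 7452 (D = -276*(-27) = 7452)
(-25877 + D) + Z(-118, B(0)) = (-25877 + 7452) - 6/(-1086 + (1 + 0)) = -18425 - 6/(-1086 + 1) = -18425 - 6/(-1085) = -18425 - 6*(-1/1085) = -18425 + 6/1085 = -19991119/1085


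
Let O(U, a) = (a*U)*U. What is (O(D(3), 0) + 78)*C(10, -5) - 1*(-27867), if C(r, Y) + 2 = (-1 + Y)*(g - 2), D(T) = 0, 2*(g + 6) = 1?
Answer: 31221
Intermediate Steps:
g = -11/2 (g = -6 + (½)*1 = -6 + ½ = -11/2 ≈ -5.5000)
O(U, a) = a*U² (O(U, a) = (U*a)*U = a*U²)
C(r, Y) = 11/2 - 15*Y/2 (C(r, Y) = -2 + (-1 + Y)*(-11/2 - 2) = -2 + (-1 + Y)*(-15/2) = -2 + (15/2 - 15*Y/2) = 11/2 - 15*Y/2)
(O(D(3), 0) + 78)*C(10, -5) - 1*(-27867) = (0*0² + 78)*(11/2 - 15/2*(-5)) - 1*(-27867) = (0*0 + 78)*(11/2 + 75/2) + 27867 = (0 + 78)*43 + 27867 = 78*43 + 27867 = 3354 + 27867 = 31221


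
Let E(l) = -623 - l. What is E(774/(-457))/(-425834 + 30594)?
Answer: 283937/180624680 ≈ 0.0015720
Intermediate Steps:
E(774/(-457))/(-425834 + 30594) = (-623 - 774/(-457))/(-425834 + 30594) = (-623 - 774*(-1)/457)/(-395240) = (-623 - 1*(-774/457))*(-1/395240) = (-623 + 774/457)*(-1/395240) = -283937/457*(-1/395240) = 283937/180624680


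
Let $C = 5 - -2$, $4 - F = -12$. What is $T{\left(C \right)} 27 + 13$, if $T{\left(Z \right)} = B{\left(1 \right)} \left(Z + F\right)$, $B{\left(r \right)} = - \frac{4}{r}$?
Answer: $-2471$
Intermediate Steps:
$F = 16$ ($F = 4 - -12 = 4 + 12 = 16$)
$C = 7$ ($C = 5 + 2 = 7$)
$T{\left(Z \right)} = -64 - 4 Z$ ($T{\left(Z \right)} = - \frac{4}{1} \left(Z + 16\right) = \left(-4\right) 1 \left(16 + Z\right) = - 4 \left(16 + Z\right) = -64 - 4 Z$)
$T{\left(C \right)} 27 + 13 = \left(-64 - 28\right) 27 + 13 = \left(-92\right) 27 + 13 = -2484 + 13 = -2471$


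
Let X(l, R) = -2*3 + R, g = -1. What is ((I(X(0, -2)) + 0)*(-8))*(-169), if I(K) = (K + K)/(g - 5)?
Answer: 10816/3 ≈ 3605.3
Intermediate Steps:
X(l, R) = -6 + R
I(K) = -K/3 (I(K) = (K + K)/(-1 - 5) = (2*K)/(-6) = (2*K)*(-1/6) = -K/3)
((I(X(0, -2)) + 0)*(-8))*(-169) = ((-(-6 - 2)/3 + 0)*(-8))*(-169) = ((-1/3*(-8) + 0)*(-8))*(-169) = ((8/3 + 0)*(-8))*(-169) = ((8/3)*(-8))*(-169) = -64/3*(-169) = 10816/3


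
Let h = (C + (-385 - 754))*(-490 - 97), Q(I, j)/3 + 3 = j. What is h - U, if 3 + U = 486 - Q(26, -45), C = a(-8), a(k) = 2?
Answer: 666792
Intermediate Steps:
Q(I, j) = -9 + 3*j
C = 2
U = 627 (U = -3 + (486 - (-9 + 3*(-45))) = -3 + (486 - (-9 - 135)) = -3 + (486 - 1*(-144)) = -3 + (486 + 144) = -3 + 630 = 627)
h = 667419 (h = (2 + (-385 - 754))*(-490 - 97) = (2 - 1139)*(-587) = -1137*(-587) = 667419)
h - U = 667419 - 1*627 = 667419 - 627 = 666792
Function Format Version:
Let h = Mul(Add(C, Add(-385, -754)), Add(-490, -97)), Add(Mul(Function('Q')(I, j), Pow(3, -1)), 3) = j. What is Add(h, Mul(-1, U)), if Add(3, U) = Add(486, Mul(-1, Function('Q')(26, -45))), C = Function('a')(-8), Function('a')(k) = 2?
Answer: 666792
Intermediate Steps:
Function('Q')(I, j) = Add(-9, Mul(3, j))
C = 2
U = 627 (U = Add(-3, Add(486, Mul(-1, Add(-9, Mul(3, -45))))) = Add(-3, Add(486, Mul(-1, Add(-9, -135)))) = Add(-3, Add(486, Mul(-1, -144))) = Add(-3, Add(486, 144)) = Add(-3, 630) = 627)
h = 667419 (h = Mul(Add(2, Add(-385, -754)), Add(-490, -97)) = Mul(Add(2, -1139), -587) = Mul(-1137, -587) = 667419)
Add(h, Mul(-1, U)) = Add(667419, Mul(-1, 627)) = Add(667419, -627) = 666792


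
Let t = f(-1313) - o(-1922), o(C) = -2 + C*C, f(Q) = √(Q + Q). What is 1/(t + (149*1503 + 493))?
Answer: -1734821/6019207805395 - I*√2626/12038415610790 ≈ -2.8821e-7 - 4.2567e-12*I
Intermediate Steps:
f(Q) = √2*√Q (f(Q) = √(2*Q) = √2*√Q)
o(C) = -2 + C²
t = -3694082 + I*√2626 (t = √2*√(-1313) - (-2 + (-1922)²) = √2*(I*√1313) - (-2 + 3694084) = I*√2626 - 1*3694082 = I*√2626 - 3694082 = -3694082 + I*√2626 ≈ -3.6941e+6 + 51.245*I)
1/(t + (149*1503 + 493)) = 1/((-3694082 + I*√2626) + (149*1503 + 493)) = 1/((-3694082 + I*√2626) + (223947 + 493)) = 1/((-3694082 + I*√2626) + 224440) = 1/(-3469642 + I*√2626)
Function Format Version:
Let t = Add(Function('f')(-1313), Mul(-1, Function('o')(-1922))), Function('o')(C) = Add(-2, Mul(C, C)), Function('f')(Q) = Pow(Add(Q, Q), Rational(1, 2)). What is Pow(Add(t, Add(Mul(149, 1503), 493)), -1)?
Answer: Add(Rational(-1734821, 6019207805395), Mul(Rational(-1, 12038415610790), I, Pow(2626, Rational(1, 2)))) ≈ Add(-2.8821e-7, Mul(-4.2567e-12, I))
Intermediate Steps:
Function('f')(Q) = Mul(Pow(2, Rational(1, 2)), Pow(Q, Rational(1, 2))) (Function('f')(Q) = Pow(Mul(2, Q), Rational(1, 2)) = Mul(Pow(2, Rational(1, 2)), Pow(Q, Rational(1, 2))))
Function('o')(C) = Add(-2, Pow(C, 2))
t = Add(-3694082, Mul(I, Pow(2626, Rational(1, 2)))) (t = Add(Mul(Pow(2, Rational(1, 2)), Pow(-1313, Rational(1, 2))), Mul(-1, Add(-2, Pow(-1922, 2)))) = Add(Mul(Pow(2, Rational(1, 2)), Mul(I, Pow(1313, Rational(1, 2)))), Mul(-1, Add(-2, 3694084))) = Add(Mul(I, Pow(2626, Rational(1, 2))), Mul(-1, 3694082)) = Add(Mul(I, Pow(2626, Rational(1, 2))), -3694082) = Add(-3694082, Mul(I, Pow(2626, Rational(1, 2)))) ≈ Add(-3.6941e+6, Mul(51.245, I)))
Pow(Add(t, Add(Mul(149, 1503), 493)), -1) = Pow(Add(Add(-3694082, Mul(I, Pow(2626, Rational(1, 2)))), Add(Mul(149, 1503), 493)), -1) = Pow(Add(Add(-3694082, Mul(I, Pow(2626, Rational(1, 2)))), Add(223947, 493)), -1) = Pow(Add(Add(-3694082, Mul(I, Pow(2626, Rational(1, 2)))), 224440), -1) = Pow(Add(-3469642, Mul(I, Pow(2626, Rational(1, 2)))), -1)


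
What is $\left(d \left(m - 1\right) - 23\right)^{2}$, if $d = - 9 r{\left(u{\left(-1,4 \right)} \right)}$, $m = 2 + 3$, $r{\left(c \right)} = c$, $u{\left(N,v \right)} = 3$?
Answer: $17161$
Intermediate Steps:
$m = 5$
$d = -27$ ($d = \left(-9\right) 3 = -27$)
$\left(d \left(m - 1\right) - 23\right)^{2} = \left(- 27 \left(5 - 1\right) - 23\right)^{2} = \left(\left(-27\right) 4 - 23\right)^{2} = \left(-108 - 23\right)^{2} = \left(-131\right)^{2} = 17161$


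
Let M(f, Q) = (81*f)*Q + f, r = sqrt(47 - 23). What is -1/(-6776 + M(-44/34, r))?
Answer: 89029/599911510 - 1377*sqrt(6)/299955755 ≈ 0.00013716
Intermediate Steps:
r = 2*sqrt(6) (r = sqrt(24) = 2*sqrt(6) ≈ 4.8990)
M(f, Q) = f + 81*Q*f (M(f, Q) = 81*Q*f + f = f + 81*Q*f)
-1/(-6776 + M(-44/34, r)) = -1/(-6776 + (-44/34)*(1 + 81*(2*sqrt(6)))) = -1/(-6776 + (-44*1/34)*(1 + 162*sqrt(6))) = -1/(-6776 - 22*(1 + 162*sqrt(6))/17) = -1/(-6776 + (-22/17 - 3564*sqrt(6)/17)) = -1/(-115214/17 - 3564*sqrt(6)/17)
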